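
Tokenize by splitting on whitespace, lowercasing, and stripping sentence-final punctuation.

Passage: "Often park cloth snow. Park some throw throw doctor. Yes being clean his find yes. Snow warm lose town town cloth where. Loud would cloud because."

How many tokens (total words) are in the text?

Tokens: often, park, cloth, snow, park, some, throw, throw, doctor, yes, being, clean, his, find, yes, snow, warm, lose, town, town, cloth, where, loud, would, cloud, because
N = 26

26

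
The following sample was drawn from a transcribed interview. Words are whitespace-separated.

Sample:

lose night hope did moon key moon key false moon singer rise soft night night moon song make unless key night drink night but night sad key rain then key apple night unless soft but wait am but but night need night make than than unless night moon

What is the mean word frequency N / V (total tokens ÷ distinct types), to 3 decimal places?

N = 48 tokens, V = 23 types.
Mean frequency = N / V = 48 / 23 = 2.087

2.087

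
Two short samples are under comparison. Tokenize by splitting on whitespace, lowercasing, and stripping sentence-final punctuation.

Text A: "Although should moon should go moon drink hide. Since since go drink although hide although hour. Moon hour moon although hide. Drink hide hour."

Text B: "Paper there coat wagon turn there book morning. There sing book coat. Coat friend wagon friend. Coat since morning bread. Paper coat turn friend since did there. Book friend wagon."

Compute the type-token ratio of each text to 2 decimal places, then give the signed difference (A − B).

TTR(A) = 8/24 = 0.33
TTR(B) = 12/30 = 0.40
Difference = 0.33 − 0.40 = -0.07

-0.07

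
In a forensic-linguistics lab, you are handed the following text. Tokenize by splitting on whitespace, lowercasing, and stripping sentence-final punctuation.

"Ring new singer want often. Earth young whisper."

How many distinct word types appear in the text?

8

Distinct types: {earth, new, often, ring, singer, want, whisper, young}
V = 8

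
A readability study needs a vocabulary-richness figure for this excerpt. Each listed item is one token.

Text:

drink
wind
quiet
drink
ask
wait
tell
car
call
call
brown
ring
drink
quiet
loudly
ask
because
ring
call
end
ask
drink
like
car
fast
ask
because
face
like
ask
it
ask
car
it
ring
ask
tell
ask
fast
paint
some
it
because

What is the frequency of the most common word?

8

Frequencies: ask:8, drink:4, car:3, call:3, ring:3, because:3, it:3, quiet:2, tell:2, like:2, fast:2, wind:1, wait:1, brown:1, loudly:1, end:1, face:1, paint:1, some:1
Most common: 'ask' with frequency 8.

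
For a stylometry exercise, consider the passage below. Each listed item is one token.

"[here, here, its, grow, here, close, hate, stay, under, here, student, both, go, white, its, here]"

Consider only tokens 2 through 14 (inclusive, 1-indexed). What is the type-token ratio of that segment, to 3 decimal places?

Segment tokens 2–14: here, its, grow, here, close, hate, stay, under, here, student, both, go, white
Segment N = 13, segment V = 11.
TTR = 11 / 13 = 0.846

0.846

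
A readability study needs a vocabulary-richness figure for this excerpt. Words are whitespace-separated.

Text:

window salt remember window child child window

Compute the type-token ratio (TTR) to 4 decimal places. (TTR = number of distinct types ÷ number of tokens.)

N = 7 tokens, V = 4 types.
TTR = V / N = 4 / 7 = 0.5714

0.5714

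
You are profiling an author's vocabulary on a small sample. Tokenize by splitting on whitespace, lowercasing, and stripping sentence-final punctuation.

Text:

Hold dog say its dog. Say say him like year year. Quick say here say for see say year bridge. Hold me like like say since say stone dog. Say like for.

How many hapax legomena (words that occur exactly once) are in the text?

Frequencies: say:9, like:4, dog:3, year:3, hold:2, for:2, its:1, him:1, quick:1, here:1, see:1, bridge:1, me:1, since:1, stone:1
Hapax (freq=1): bridge, here, him, its, me, quick, see, since, stone

9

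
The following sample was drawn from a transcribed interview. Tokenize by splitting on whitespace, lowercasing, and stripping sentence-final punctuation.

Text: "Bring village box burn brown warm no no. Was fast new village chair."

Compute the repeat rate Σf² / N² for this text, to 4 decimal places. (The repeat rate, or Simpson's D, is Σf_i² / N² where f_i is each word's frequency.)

Frequencies: village:2, no:2, bring:1, box:1, burn:1, brown:1, warm:1, was:1, fast:1, new:1, chair:1
Σf² = 17; N² = 169
Repeat rate = 17 / 169 = 0.1006

0.1006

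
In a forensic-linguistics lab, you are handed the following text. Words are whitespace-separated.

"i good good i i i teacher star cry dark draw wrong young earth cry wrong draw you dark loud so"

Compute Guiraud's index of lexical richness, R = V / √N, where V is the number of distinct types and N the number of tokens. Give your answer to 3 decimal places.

2.837

N = 21, V = 13.
√N = 4.582576
R = 13 / 4.582576 = 2.837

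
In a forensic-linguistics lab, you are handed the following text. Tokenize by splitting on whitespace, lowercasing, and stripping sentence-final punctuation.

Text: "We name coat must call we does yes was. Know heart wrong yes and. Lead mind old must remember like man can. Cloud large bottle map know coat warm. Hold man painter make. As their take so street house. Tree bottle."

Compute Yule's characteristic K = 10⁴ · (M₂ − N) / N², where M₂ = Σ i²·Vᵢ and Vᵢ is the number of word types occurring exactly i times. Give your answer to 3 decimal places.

83.284

Frequencies: we:2, coat:2, must:2, yes:2, know:2, man:2, bottle:2, name:1, call:1, does:1, was:1, heart:1, wrong:1, and:1, lead:1, mind:1, old:1, remember:1, like:1, can:1, … (14 more, each freq 1)
N = 41. Frequency spectrum: V_1=27, V_2=7
M₂ = 1²·27 + 2²·7 = 55
K = 10000 × (55 − 41) / 41² = 83.284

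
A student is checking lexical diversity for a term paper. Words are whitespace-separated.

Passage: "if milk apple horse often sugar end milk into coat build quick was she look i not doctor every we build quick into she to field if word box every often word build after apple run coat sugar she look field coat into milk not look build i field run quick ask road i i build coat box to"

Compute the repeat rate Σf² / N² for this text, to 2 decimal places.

0.05

Frequencies: build:5, coat:4, i:4, milk:3, into:3, quick:3, she:3, look:3, field:3, if:2, apple:2, often:2, sugar:2, not:2, every:2, to:2, word:2, box:2, run:2, horse:1, … (7 more, each freq 1)
Σf² = 159; N² = 3481
Repeat rate = 159 / 3481 = 0.05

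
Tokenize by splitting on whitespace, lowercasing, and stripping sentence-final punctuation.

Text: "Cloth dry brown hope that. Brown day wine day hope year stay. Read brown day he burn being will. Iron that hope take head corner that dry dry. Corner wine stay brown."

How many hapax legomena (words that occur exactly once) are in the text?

Frequencies: brown:4, dry:3, hope:3, that:3, day:3, wine:2, stay:2, corner:2, cloth:1, year:1, read:1, he:1, burn:1, being:1, will:1, iron:1, take:1, head:1
Hapax (freq=1): being, burn, cloth, he, head, iron, read, take, will, year

10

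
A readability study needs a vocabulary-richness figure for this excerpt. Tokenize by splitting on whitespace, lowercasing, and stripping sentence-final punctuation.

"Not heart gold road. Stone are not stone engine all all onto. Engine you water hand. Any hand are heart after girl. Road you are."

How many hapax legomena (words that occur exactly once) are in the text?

Frequencies: are:3, not:2, heart:2, road:2, stone:2, engine:2, all:2, you:2, hand:2, gold:1, onto:1, water:1, any:1, after:1, girl:1
Hapax (freq=1): after, any, girl, gold, onto, water

6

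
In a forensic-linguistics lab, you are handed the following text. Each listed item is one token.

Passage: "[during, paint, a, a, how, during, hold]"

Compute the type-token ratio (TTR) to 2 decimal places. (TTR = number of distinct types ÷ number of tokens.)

N = 7 tokens, V = 5 types.
TTR = V / N = 5 / 7 = 0.71

0.71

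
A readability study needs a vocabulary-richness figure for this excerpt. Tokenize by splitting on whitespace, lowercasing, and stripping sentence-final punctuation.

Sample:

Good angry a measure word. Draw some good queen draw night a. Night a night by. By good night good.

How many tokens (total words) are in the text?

20

Tokens: good, angry, a, measure, word, draw, some, good, queen, draw, night, a, night, a, night, by, by, good, night, good
N = 20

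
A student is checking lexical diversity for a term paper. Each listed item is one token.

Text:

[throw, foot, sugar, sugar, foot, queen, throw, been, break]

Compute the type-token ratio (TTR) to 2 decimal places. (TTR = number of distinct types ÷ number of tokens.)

0.67

N = 9 tokens, V = 6 types.
TTR = V / N = 6 / 9 = 0.67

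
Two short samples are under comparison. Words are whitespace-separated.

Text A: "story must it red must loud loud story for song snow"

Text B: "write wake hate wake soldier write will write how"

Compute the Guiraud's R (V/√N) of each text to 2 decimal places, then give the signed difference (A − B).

A: V=8, N=11, R=2.41
B: V=6, N=9, R=2.00
Difference = 2.41 − 2.00 = 0.41

0.41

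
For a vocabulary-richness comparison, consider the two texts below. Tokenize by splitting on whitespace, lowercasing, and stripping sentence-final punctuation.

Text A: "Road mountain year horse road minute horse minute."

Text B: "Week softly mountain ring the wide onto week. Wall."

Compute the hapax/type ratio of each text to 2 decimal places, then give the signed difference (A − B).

-0.48

A: hapax=2, V=5, ratio=0.40
B: hapax=7, V=8, ratio=0.88
Difference = 0.40 − 0.88 = -0.48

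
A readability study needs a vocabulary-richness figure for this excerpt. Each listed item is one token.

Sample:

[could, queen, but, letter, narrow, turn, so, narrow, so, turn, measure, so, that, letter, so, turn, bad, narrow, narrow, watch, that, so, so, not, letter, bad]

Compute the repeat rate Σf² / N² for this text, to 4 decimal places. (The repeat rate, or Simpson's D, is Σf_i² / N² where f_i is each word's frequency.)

0.1243

Frequencies: so:6, narrow:4, letter:3, turn:3, that:2, bad:2, could:1, queen:1, but:1, measure:1, watch:1, not:1
Σf² = 84; N² = 676
Repeat rate = 84 / 676 = 0.1243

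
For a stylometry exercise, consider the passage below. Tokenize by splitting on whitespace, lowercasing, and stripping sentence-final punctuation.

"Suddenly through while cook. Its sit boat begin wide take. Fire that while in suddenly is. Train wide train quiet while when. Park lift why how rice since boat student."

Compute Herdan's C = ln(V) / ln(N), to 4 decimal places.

0.9344

N = 30, V = 24.
ln(V) = 3.178054, ln(N) = 3.401197
C = 3.178054 / 3.401197 = 0.9344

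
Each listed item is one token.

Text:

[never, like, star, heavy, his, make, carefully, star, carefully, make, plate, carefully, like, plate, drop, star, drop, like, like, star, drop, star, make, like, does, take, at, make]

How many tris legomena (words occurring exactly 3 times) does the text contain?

Frequencies: like:5, star:5, make:4, carefully:3, drop:3, plate:2, never:1, heavy:1, his:1, does:1, take:1, at:1
Words with frequency 3: carefully, drop

2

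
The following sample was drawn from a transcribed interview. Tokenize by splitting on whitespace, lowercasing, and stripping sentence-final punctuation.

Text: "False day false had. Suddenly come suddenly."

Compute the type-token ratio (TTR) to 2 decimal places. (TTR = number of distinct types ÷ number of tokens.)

N = 7 tokens, V = 5 types.
TTR = V / N = 5 / 7 = 0.71

0.71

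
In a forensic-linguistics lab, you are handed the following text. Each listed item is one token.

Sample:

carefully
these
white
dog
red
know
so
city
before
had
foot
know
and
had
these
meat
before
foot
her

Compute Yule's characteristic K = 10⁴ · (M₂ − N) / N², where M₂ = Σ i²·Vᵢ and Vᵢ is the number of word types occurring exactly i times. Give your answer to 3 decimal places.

Frequencies: these:2, know:2, before:2, had:2, foot:2, carefully:1, white:1, dog:1, red:1, so:1, city:1, and:1, meat:1, her:1
N = 19. Frequency spectrum: V_1=9, V_2=5
M₂ = 1²·9 + 2²·5 = 29
K = 10000 × (29 − 19) / 19² = 277.008

277.008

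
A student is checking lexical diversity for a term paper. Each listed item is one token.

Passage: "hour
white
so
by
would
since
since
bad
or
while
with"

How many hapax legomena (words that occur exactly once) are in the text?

Frequencies: since:2, hour:1, white:1, so:1, by:1, would:1, bad:1, or:1, while:1, with:1
Hapax (freq=1): bad, by, hour, or, so, while, white, with, would

9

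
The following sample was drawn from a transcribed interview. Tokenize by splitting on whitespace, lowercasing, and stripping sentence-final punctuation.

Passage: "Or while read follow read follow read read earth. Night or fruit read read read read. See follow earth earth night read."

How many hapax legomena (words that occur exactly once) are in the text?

Frequencies: read:9, follow:3, earth:3, or:2, night:2, while:1, fruit:1, see:1
Hapax (freq=1): fruit, see, while

3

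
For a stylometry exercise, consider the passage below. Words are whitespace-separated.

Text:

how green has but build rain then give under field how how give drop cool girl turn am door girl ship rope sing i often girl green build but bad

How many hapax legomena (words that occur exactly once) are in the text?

Frequencies: how:3, girl:3, green:2, but:2, build:2, give:2, has:1, rain:1, then:1, under:1, field:1, drop:1, cool:1, turn:1, am:1, door:1, ship:1, rope:1, sing:1, i:1, … (2 more, each freq 1)
Hapax (freq=1): am, bad, cool, door, drop, field, has, i, often, rain, rope, ship, sing, then, turn, under

16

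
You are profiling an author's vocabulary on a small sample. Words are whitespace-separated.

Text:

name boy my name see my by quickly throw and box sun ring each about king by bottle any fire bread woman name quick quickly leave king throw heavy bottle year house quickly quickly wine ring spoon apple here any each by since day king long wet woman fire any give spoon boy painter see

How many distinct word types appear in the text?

34

Distinct types: {about, and, any, apple, bottle, box, boy, bread, by, day, each, fire, give, heavy, here, house, king, leave, long, my, name, painter, quick, quickly, ring, see, since, spoon, sun, throw, wet, wine, woman, year}
V = 34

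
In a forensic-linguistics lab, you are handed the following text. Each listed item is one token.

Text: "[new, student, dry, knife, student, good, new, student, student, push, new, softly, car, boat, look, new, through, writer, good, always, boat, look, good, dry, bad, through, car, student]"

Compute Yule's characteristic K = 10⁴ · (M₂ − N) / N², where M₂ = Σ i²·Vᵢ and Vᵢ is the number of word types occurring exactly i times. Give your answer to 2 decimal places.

Frequencies: student:5, new:4, good:3, dry:2, car:2, boat:2, look:2, through:2, knife:1, push:1, softly:1, writer:1, always:1, bad:1
N = 28. Frequency spectrum: V_1=6, V_2=5, V_3=1, V_4=1, V_5=1
M₂ = 1²·6 + 2²·5 + 3²·1 + 4²·1 + 5²·1 = 76
K = 10000 × (76 − 28) / 28² = 612.24

612.24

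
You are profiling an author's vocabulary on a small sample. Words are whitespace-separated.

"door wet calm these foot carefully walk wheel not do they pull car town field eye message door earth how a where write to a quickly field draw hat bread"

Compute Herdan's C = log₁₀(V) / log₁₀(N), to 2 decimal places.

N = 30, V = 27.
log₁₀(V) = 1.431364, log₁₀(N) = 1.477121
C = 1.431364 / 1.477121 = 0.97

0.97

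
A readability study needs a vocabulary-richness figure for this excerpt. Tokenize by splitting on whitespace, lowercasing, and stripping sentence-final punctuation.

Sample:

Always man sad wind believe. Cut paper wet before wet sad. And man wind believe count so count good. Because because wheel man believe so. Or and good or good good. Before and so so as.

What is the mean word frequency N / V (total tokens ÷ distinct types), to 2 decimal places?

N = 36 tokens, V = 17 types.
Mean frequency = N / V = 36 / 17 = 2.12

2.12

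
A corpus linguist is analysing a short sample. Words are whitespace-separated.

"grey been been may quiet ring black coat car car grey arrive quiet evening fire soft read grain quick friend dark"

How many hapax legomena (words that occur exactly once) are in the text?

13

Frequencies: grey:2, been:2, quiet:2, car:2, may:1, ring:1, black:1, coat:1, arrive:1, evening:1, fire:1, soft:1, read:1, grain:1, quick:1, friend:1, dark:1
Hapax (freq=1): arrive, black, coat, dark, evening, fire, friend, grain, may, quick, read, ring, soft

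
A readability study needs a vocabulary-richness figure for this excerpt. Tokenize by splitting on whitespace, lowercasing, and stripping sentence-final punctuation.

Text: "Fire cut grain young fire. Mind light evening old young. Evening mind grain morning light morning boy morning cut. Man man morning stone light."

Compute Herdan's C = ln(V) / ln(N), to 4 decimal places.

0.7819

N = 24, V = 12.
ln(V) = 2.484907, ln(N) = 3.178054
C = 2.484907 / 3.178054 = 0.7819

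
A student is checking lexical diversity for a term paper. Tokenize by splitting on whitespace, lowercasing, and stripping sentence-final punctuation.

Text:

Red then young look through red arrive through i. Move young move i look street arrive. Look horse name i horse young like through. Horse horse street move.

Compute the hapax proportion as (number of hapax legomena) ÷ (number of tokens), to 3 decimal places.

0.107

Frequencies: horse:4, young:3, look:3, through:3, i:3, move:3, red:2, arrive:2, street:2, then:1, name:1, like:1
Hapax count = 3; token count = 28.
Ratio = 3 / 28 = 0.107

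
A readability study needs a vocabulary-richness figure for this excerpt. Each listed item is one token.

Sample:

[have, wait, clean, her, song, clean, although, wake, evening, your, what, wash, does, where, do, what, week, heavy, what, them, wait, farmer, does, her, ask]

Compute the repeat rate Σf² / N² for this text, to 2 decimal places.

0.06

Frequencies: what:3, wait:2, clean:2, her:2, does:2, have:1, song:1, although:1, wake:1, evening:1, your:1, wash:1, where:1, do:1, week:1, heavy:1, them:1, farmer:1, ask:1
Σf² = 39; N² = 625
Repeat rate = 39 / 625 = 0.06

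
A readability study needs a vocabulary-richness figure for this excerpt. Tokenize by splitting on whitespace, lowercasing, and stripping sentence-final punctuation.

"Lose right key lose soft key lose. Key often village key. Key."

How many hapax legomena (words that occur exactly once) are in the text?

4

Frequencies: key:5, lose:3, right:1, soft:1, often:1, village:1
Hapax (freq=1): often, right, soft, village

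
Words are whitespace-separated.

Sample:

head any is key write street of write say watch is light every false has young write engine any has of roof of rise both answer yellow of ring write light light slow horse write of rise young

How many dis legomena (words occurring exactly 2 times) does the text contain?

5

Frequencies: write:5, of:5, light:3, any:2, is:2, has:2, young:2, rise:2, head:1, key:1, street:1, say:1, watch:1, every:1, false:1, engine:1, roof:1, both:1, answer:1, yellow:1, … (3 more, each freq 1)
Words with frequency 2: any, has, is, rise, young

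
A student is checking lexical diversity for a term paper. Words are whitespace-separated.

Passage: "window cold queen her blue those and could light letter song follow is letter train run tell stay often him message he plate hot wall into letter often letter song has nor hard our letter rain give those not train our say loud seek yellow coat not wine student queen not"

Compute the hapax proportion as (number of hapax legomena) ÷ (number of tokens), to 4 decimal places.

0.6078

Frequencies: letter:5, not:3, queen:2, those:2, song:2, train:2, often:2, our:2, window:1, cold:1, her:1, blue:1, and:1, could:1, light:1, follow:1, is:1, run:1, tell:1, stay:1, … (19 more, each freq 1)
Hapax count = 31; token count = 51.
Ratio = 31 / 51 = 0.6078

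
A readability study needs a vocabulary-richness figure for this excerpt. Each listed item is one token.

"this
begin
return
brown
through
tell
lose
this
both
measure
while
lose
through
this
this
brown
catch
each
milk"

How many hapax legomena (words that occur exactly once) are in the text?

Frequencies: this:4, brown:2, through:2, lose:2, begin:1, return:1, tell:1, both:1, measure:1, while:1, catch:1, each:1, milk:1
Hapax (freq=1): begin, both, catch, each, measure, milk, return, tell, while

9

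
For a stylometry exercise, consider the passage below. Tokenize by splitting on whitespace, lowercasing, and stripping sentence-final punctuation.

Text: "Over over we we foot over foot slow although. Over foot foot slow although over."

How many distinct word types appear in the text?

5

Distinct types: {although, foot, over, slow, we}
V = 5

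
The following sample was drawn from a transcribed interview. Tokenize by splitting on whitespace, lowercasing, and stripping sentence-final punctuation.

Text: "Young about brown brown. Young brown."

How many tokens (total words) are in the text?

Tokens: young, about, brown, brown, young, brown
N = 6

6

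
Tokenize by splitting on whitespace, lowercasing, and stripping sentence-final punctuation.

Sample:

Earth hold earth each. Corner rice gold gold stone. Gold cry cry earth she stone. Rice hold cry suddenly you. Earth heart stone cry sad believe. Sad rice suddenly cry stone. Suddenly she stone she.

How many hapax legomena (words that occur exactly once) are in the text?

5

Frequencies: stone:5, cry:5, earth:4, rice:3, gold:3, she:3, suddenly:3, hold:2, sad:2, each:1, corner:1, you:1, heart:1, believe:1
Hapax (freq=1): believe, corner, each, heart, you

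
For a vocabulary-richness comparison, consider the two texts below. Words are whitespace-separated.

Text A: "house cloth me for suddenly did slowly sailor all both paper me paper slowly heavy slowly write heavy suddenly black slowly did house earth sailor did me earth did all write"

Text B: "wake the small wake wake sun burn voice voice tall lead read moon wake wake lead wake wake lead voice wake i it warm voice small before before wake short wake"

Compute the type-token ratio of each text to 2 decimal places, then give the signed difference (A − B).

0.00

TTR(A) = 15/31 = 0.48
TTR(B) = 15/31 = 0.48
Difference = 0.48 − 0.48 = 0.00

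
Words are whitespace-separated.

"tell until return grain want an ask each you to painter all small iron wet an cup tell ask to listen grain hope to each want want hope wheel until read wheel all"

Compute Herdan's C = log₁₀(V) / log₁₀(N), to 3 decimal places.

0.857

N = 33, V = 20.
log₁₀(V) = 1.301030, log₁₀(N) = 1.518514
C = 1.301030 / 1.518514 = 0.857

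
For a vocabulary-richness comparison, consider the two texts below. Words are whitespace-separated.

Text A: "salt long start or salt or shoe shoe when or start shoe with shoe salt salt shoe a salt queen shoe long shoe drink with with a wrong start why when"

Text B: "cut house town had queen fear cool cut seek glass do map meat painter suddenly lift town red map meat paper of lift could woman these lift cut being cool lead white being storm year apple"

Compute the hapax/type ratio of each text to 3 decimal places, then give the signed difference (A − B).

-0.408

A: hapax=4, V=12, ratio=0.333
B: hapax=20, V=27, ratio=0.741
Difference = 0.333 − 0.741 = -0.408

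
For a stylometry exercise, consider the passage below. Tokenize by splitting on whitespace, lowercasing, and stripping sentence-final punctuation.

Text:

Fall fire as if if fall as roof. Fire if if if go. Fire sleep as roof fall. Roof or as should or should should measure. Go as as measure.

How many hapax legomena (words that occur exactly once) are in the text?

Frequencies: as:6, if:5, fall:3, fire:3, roof:3, should:3, go:2, or:2, measure:2, sleep:1
Hapax (freq=1): sleep

1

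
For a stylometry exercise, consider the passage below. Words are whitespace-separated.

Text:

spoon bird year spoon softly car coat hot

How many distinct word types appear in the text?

7

Distinct types: {bird, car, coat, hot, softly, spoon, year}
V = 7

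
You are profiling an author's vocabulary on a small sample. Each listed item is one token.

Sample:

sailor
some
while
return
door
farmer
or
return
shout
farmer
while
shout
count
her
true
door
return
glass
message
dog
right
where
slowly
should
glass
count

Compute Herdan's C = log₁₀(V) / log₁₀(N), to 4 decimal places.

N = 26, V = 18.
log₁₀(V) = 1.255273, log₁₀(N) = 1.414973
C = 1.255273 / 1.414973 = 0.8871

0.8871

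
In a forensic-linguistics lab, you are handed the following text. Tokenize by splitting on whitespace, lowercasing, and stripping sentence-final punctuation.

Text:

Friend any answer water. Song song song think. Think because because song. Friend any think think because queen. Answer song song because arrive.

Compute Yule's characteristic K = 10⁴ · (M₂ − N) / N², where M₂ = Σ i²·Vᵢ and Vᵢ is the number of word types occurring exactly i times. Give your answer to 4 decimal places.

1134.2155

Frequencies: song:6, think:4, because:4, friend:2, any:2, answer:2, water:1, queen:1, arrive:1
N = 23. Frequency spectrum: V_1=3, V_2=3, V_4=2, V_6=1
M₂ = 1²·3 + 2²·3 + 4²·2 + 6²·1 = 83
K = 10000 × (83 − 23) / 23² = 1134.2155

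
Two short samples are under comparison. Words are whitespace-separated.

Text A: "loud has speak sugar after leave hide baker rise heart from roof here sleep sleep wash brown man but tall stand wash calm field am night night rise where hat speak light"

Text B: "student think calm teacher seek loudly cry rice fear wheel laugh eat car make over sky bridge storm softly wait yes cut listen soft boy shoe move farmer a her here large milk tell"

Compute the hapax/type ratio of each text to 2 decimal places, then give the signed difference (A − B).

-0.19

A: hapax=22, V=27, ratio=0.81
B: hapax=34, V=34, ratio=1.00
Difference = 0.81 − 1.00 = -0.19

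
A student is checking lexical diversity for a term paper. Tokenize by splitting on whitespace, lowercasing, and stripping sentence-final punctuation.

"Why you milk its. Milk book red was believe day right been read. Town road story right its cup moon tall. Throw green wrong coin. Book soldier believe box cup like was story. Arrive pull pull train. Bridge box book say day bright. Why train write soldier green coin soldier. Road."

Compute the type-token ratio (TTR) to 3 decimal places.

N = 51 tokens, V = 32 types.
TTR = V / N = 32 / 51 = 0.627

0.627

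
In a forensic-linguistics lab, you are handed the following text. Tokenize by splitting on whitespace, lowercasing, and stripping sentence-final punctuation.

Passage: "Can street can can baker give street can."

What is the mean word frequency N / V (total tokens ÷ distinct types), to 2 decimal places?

2.00

N = 8 tokens, V = 4 types.
Mean frequency = N / V = 8 / 4 = 2.00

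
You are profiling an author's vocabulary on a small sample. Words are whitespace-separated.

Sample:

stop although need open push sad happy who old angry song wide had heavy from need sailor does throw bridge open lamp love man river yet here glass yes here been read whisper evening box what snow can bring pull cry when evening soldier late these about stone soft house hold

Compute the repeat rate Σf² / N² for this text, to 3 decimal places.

0.023

Frequencies: need:2, open:2, here:2, evening:2, stop:1, although:1, push:1, sad:1, happy:1, who:1, old:1, angry:1, song:1, wide:1, had:1, heavy:1, from:1, sailor:1, does:1, throw:1, … (27 more, each freq 1)
Σf² = 59; N² = 2601
Repeat rate = 59 / 2601 = 0.023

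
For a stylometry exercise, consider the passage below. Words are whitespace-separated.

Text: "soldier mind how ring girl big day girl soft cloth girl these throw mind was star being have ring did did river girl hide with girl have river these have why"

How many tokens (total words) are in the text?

31

Tokens: soldier, mind, how, ring, girl, big, day, girl, soft, cloth, girl, these, throw, mind, was, star, being, have, ring, did, did, river, girl, hide, with, girl, have, river, these, have, why
N = 31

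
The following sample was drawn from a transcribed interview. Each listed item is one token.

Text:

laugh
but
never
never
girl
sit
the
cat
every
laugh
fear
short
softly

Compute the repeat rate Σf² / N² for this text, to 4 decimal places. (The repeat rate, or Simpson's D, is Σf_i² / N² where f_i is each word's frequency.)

Frequencies: laugh:2, never:2, but:1, girl:1, sit:1, the:1, cat:1, every:1, fear:1, short:1, softly:1
Σf² = 17; N² = 169
Repeat rate = 17 / 169 = 0.1006

0.1006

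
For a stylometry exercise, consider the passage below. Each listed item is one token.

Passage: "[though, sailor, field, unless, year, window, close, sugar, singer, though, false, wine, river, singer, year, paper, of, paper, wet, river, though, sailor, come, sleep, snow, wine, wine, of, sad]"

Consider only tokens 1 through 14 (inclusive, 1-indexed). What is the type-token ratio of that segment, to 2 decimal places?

0.86

Segment tokens 1–14: though, sailor, field, unless, year, window, close, sugar, singer, though, false, wine, river, singer
Segment N = 14, segment V = 12.
TTR = 12 / 14 = 0.86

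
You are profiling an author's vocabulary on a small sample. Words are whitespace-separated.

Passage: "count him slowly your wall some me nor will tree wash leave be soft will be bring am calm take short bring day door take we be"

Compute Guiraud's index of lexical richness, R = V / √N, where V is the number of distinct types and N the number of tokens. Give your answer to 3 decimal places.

4.234

N = 27, V = 22.
√N = 5.196152
R = 22 / 5.196152 = 4.234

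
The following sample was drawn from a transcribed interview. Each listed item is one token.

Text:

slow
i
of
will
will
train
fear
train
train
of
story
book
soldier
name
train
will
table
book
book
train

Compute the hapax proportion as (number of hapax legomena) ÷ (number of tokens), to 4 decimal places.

0.3500

Frequencies: train:5, will:3, book:3, of:2, slow:1, i:1, fear:1, story:1, soldier:1, name:1, table:1
Hapax count = 7; token count = 20.
Ratio = 7 / 20 = 0.3500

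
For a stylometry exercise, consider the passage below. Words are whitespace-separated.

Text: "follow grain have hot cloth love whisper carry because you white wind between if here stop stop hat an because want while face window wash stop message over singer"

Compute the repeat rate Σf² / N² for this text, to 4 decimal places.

0.0440

Frequencies: stop:3, because:2, follow:1, grain:1, have:1, hot:1, cloth:1, love:1, whisper:1, carry:1, you:1, white:1, wind:1, between:1, if:1, here:1, hat:1, an:1, want:1, while:1, … (6 more, each freq 1)
Σf² = 37; N² = 841
Repeat rate = 37 / 841 = 0.0440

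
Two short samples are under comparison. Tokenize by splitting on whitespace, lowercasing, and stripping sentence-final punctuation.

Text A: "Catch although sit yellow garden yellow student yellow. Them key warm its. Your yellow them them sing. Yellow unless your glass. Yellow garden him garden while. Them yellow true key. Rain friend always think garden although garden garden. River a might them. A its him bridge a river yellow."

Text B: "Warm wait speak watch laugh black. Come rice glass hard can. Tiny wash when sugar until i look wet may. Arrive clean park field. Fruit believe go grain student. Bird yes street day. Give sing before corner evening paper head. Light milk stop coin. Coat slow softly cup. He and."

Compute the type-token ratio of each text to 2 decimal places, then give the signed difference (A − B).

-0.49

TTR(A) = 25/49 = 0.51
TTR(B) = 50/50 = 1.00
Difference = 0.51 − 1.00 = -0.49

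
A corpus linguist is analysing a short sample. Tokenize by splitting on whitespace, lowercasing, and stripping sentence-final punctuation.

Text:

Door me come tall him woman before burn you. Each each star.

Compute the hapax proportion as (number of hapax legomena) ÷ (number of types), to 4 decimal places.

0.9091

Frequencies: each:2, door:1, me:1, come:1, tall:1, him:1, woman:1, before:1, burn:1, you:1, star:1
Hapax count = 10; type count = 11.
Ratio = 10 / 11 = 0.9091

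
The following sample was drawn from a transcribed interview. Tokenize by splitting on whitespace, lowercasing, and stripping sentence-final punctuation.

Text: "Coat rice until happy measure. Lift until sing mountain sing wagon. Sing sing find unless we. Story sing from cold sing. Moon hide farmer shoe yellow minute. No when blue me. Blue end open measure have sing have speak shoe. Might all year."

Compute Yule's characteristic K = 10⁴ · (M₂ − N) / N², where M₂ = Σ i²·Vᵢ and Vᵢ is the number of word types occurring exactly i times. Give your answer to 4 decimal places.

Frequencies: sing:7, until:2, measure:2, shoe:2, blue:2, have:2, coat:1, rice:1, happy:1, lift:1, mountain:1, wagon:1, find:1, unless:1, we:1, story:1, from:1, cold:1, moon:1, hide:1, … (12 more, each freq 1)
N = 43. Frequency spectrum: V_1=26, V_2=5, V_7=1
M₂ = 1²·26 + 2²·5 + 7²·1 = 95
K = 10000 × (95 − 43) / 43² = 281.2331

281.2331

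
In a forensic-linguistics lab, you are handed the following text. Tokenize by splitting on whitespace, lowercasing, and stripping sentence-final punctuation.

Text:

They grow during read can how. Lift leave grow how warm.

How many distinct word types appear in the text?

9

Distinct types: {can, during, grow, how, leave, lift, read, they, warm}
V = 9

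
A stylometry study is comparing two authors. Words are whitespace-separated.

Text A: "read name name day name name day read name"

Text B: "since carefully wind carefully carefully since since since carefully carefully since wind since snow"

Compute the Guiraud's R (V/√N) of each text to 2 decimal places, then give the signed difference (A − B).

A: V=3, N=9, R=1.00
B: V=4, N=14, R=1.07
Difference = 1.00 − 1.07 = -0.07

-0.07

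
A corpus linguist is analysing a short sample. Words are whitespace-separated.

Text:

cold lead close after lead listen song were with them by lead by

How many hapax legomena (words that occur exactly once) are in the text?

Frequencies: lead:3, by:2, cold:1, close:1, after:1, listen:1, song:1, were:1, with:1, them:1
Hapax (freq=1): after, close, cold, listen, song, them, were, with

8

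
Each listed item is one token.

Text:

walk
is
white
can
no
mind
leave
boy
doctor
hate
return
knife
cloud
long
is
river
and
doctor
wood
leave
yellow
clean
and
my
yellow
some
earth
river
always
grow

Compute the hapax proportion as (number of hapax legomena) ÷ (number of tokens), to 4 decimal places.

0.6000

Frequencies: is:2, leave:2, doctor:2, river:2, and:2, yellow:2, walk:1, white:1, can:1, no:1, mind:1, boy:1, hate:1, return:1, knife:1, cloud:1, long:1, wood:1, clean:1, my:1, … (4 more, each freq 1)
Hapax count = 18; token count = 30.
Ratio = 18 / 30 = 0.6000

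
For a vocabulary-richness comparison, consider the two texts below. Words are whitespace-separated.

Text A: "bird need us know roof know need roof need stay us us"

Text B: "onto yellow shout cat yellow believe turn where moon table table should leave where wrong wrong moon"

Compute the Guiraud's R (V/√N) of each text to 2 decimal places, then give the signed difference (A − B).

-1.18

A: V=6, N=12, R=1.73
B: V=12, N=17, R=2.91
Difference = 1.73 − 2.91 = -1.18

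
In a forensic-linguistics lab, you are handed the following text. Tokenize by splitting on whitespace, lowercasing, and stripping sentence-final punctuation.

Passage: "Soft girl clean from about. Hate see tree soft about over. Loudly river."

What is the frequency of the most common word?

Frequencies: soft:2, about:2, girl:1, clean:1, from:1, hate:1, see:1, tree:1, over:1, loudly:1, river:1
Most common: 'soft' with frequency 2.

2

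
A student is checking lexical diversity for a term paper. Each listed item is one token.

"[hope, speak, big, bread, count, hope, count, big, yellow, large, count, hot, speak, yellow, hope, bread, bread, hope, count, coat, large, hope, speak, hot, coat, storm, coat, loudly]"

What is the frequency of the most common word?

Frequencies: hope:5, count:4, speak:3, bread:3, coat:3, big:2, yellow:2, large:2, hot:2, storm:1, loudly:1
Most common: 'hope' with frequency 5.

5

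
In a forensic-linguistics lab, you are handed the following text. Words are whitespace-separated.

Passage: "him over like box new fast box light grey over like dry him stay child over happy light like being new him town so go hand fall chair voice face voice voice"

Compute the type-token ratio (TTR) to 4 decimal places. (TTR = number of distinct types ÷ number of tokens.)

0.6563

N = 32 tokens, V = 21 types.
TTR = V / N = 21 / 32 = 0.6563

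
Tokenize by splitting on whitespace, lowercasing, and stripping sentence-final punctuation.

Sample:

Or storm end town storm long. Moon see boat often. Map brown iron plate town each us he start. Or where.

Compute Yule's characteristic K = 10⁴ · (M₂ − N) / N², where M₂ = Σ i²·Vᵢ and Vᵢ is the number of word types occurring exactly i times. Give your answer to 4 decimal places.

Frequencies: or:2, storm:2, town:2, end:1, long:1, moon:1, see:1, boat:1, often:1, map:1, brown:1, iron:1, plate:1, each:1, us:1, he:1, start:1, where:1
N = 21. Frequency spectrum: V_1=15, V_2=3
M₂ = 1²·15 + 2²·3 = 27
K = 10000 × (27 − 21) / 21² = 136.0544

136.0544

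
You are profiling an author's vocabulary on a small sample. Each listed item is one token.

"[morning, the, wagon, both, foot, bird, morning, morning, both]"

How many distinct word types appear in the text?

Distinct types: {bird, both, foot, morning, the, wagon}
V = 6

6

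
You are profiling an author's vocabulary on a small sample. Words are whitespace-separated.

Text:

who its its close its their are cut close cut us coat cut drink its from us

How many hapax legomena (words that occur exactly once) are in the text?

6

Frequencies: its:4, cut:3, close:2, us:2, who:1, their:1, are:1, coat:1, drink:1, from:1
Hapax (freq=1): are, coat, drink, from, their, who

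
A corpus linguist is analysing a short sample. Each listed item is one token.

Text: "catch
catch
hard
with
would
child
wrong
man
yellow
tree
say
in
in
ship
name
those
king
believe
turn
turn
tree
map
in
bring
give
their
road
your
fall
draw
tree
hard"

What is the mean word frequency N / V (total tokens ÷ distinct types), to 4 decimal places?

1.2800

N = 32 tokens, V = 25 types.
Mean frequency = N / V = 32 / 25 = 1.2800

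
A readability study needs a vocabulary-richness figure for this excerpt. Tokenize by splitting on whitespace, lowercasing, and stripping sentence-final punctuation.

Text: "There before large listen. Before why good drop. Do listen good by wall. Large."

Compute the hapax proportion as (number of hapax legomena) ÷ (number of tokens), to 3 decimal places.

Frequencies: before:2, large:2, listen:2, good:2, there:1, why:1, drop:1, do:1, by:1, wall:1
Hapax count = 6; token count = 14.
Ratio = 6 / 14 = 0.429

0.429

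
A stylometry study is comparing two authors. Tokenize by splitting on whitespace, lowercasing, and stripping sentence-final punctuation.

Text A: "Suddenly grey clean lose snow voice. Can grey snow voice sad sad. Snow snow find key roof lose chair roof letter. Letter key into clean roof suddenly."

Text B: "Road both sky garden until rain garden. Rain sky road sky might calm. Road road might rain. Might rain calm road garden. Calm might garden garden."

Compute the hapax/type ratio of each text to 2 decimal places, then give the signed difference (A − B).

A: hapax=4, V=14, ratio=0.29
B: hapax=2, V=8, ratio=0.25
Difference = 0.29 − 0.25 = 0.04

0.04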